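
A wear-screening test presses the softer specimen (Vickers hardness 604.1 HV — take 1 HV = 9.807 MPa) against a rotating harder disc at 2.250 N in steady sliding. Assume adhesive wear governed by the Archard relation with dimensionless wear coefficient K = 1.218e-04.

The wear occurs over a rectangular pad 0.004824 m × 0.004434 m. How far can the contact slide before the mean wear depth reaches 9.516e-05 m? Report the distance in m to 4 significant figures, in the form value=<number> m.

The algebra runs at full float precision. Intermediate values are shown rounded — a lone final rounding to 4 significant figures.
Hardness H = 604.1 HV × 9.807 MPa/HV = 5924 MPa = 5.924e+09 Pa.
Contact area A = 0.004824 m × 0.004434 m = 2.139e-05 m².
In SI base units, W = 2.250 N, H = 5.924e+09 Pa, K = 1.218e-04.
At the depth limit, V_lim = h_lim·A = 9.516e-05 · 2.139e-05 = 2.035e-09 m³.
Sliding life L = V_lim·H/(K·W) = 2.035e-09 · 5.924e+09 / (1.218e-04 · 2.250) = 4.400e+04 m.

value=4.400e+04 m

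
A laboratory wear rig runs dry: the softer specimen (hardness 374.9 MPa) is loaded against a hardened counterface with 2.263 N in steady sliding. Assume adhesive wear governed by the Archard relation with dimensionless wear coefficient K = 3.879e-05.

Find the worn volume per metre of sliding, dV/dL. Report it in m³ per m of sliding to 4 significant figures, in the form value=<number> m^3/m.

The algebra keeps exact precision, and quoted intermediates are rounded, and rounded once at the end: four significant figures.
Hardness H = 374.9 MPa = 3.749e+08 Pa.
Working in SI base units: W = 2.263 N, H = 3.749e+08 Pa, K = 3.879e-05.
The wear rate dV/dL = K·W/H (no L dependence): 3.879e-05 · 2.263 / 3.749e+08 = 2.341e-13 m³/m.

value=2.341e-13 m^3/m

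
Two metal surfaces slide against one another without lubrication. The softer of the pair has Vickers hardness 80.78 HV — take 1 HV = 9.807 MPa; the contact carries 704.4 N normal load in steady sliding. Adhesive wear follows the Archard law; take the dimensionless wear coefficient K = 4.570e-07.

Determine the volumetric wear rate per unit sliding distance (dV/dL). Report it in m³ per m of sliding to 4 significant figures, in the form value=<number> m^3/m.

The computation keeps exact precision; intermediate values are displayed rounded; one last rounding to four significant figures.
Hardness H = 80.78 HV × 9.807 MPa/HV = 792.2 MPa = 7.922e+08 Pa.
Restated in SI base units: W = 704.4 N, H = 7.922e+08 Pa, K = 4.570e-07.
Volumetric rate dV/dL = K·W/H — distance-free: 4.570e-07 · 704.4 / 7.922e+08 = 4.063e-13 m³/m.

value=4.063e-13 m^3/m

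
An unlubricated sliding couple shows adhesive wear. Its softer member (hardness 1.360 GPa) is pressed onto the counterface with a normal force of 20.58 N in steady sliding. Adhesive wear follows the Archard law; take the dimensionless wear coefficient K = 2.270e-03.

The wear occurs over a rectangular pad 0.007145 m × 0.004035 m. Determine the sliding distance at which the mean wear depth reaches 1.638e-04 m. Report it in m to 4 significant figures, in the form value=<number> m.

value=137.5 m

Intermediates are shown rounded, and the computation carries full precision, and one final rounding to four significant figures.
Hardness H = 1.360 GPa = 1.360e+09 Pa.
Contact area A = 0.007145 m × 0.004035 m = 2.883e-05 m².
Expressed in SI base units: W = 20.58 N, H = 1.360e+09 Pa, K = 2.270e-03.
Allowed volume V_lim = h_lim·A = 1.638e-04 · 2.883e-05 = 4.722e-09 m³.
Inverting, life L = V_lim·H/(K·W) = 4.722e-09 · 1.360e+09 / (2.270e-03 · 20.58) = 137.5 m.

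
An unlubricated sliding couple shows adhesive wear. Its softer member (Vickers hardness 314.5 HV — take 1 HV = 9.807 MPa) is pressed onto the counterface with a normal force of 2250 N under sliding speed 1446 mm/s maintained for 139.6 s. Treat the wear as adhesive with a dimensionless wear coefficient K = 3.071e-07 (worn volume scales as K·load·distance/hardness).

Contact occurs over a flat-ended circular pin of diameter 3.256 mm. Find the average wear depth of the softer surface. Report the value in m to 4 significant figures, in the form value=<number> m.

The computation runs at exact precision — intermediates are printed rounded — one last rounding: 4 significant figures.
Convert: Sliding speed v = 1446 mm/s = 1.446 m/s. Sliding distance L = v·t = 1.446 m/s × 139.6 s = 201.9 m.
Convert: Hardness H = 314.5 HV × 9.807 MPa/HV = 3084 MPa = 3.084e+09 Pa.
Convert: Pin diameter d = 3.256 mm = 0.003256 m. Contact area A = π·d²/4 = π·(0.003256 m)²/4 = 8.326e-06 m².
Working in SI base units: W = 2250 N, H = 3.084e+09 Pa, K = 3.071e-07.
Wear volume V = K·W·L/H = 3.071e-07 · 2250 · 201.9 / 3.084e+09 = 4.522e-11 m³.
Average depth h = V/A = 4.522e-11 / 8.326e-06 = 5.431e-06 m.

value=5.431e-06 m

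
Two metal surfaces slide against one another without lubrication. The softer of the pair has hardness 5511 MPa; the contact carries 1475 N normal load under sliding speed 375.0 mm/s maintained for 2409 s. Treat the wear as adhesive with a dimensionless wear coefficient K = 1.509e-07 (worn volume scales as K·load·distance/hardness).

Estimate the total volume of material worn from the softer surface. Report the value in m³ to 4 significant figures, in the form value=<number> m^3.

value=3.649e-11 m^3

The algebra holds exact precision, and the intermediates are printed rounded, and one final rounding to 4 significant figures.
Sliding speed v = 375.0 mm/s = 0.3750 m/s. Path length L = v·t = 0.3750 m/s × 2409 s = 903.4 m.
Hardness H = 5511 MPa = 5.511e+09 Pa.
Collected in SI base units: W = 1475 N, H = 5.511e+09 Pa, K = 1.509e-07.
Archard relation: V = K·W·L/H = 1.509e-07 · 1475 · 903.4 / 5.511e+09 = 3.649e-11 m³.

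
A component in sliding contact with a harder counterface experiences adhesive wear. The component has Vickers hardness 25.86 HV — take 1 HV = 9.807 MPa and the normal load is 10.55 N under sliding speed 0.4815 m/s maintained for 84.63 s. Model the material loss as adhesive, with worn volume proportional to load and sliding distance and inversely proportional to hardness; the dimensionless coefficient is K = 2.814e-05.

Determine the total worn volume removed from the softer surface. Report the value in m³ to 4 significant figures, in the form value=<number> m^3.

value=4.770e-11 m^3

The intermediates are printed rounded, and all arithmetic maintains full precision. Rounded just once, at 4 significant digits.
Convert: Total distance L = v·t = 0.4815 m/s × 84.63 s = 40.75 m.
Convert: Hardness H = 25.86 HV × 9.807 MPa/HV = 253.6 MPa = 2.536e+08 Pa.
In SI base units: W = 10.55 N, H = 2.536e+08 Pa, K = 2.814e-05.
Volume removed: V = K·W·L/H = 2.814e-05 · 10.55 · 40.75 / 2.536e+08 = 4.770e-11 m³.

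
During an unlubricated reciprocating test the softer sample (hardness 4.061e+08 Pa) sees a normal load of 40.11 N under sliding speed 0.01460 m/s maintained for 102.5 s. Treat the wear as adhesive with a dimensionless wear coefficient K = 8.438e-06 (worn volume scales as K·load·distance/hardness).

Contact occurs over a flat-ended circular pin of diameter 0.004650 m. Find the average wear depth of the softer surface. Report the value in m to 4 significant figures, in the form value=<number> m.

Intermediates are shown rounded; all working math carries exact precision; rounded once at the end to 4 significant digits.
Distance L = v·t = 0.01460 m/s × 102.5 s = 1.496 m.
Contact area A = π·d²/4 = π·(0.004650 m)²/4 = 1.698e-05 m².
Expressed in SI base units: W = 40.11 N, H = 4.061e+08 Pa, K = 8.438e-06.
Volume removed: V = K·W·L/H = 8.438e-06 · 40.11 · 1.496 / 4.061e+08 = 1.247e-12 m³.
Mean depth h = V/A = 1.247e-12 / 1.698e-05 = 7.344e-08 m.

value=7.344e-08 m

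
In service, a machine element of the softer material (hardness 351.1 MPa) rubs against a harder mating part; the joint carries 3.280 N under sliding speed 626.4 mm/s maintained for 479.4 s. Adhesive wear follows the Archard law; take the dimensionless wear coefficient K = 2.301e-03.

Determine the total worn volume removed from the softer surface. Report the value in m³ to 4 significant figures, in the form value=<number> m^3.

value=6.455e-09 m^3

All arithmetic maintains exact precision. Quoted intermediates are rounded — rounded just once to four significant figures.
Convert: Sliding speed v = 626.4 mm/s = 0.6264 m/s. Distance covered L = v·t = 0.6264 m/s × 479.4 s = 300.3 m.
Convert: Hardness H = 351.1 MPa = 3.511e+08 Pa.
Collected in SI base units: W = 3.280 N, H = 3.511e+08 Pa, K = 2.301e-03.
Volume removed: V = K·W·L/H = 2.301e-03 · 3.280 · 300.3 / 3.511e+08 = 6.455e-09 m³.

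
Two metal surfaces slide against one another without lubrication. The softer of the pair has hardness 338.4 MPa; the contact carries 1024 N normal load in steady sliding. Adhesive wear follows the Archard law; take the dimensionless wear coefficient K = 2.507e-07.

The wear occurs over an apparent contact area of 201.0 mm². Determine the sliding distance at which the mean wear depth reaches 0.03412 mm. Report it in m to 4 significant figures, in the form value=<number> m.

Intermediate values are printed rounded — the computation keeps exact precision — one final rounding to four significant figures.
Convert: Hardness H = 338.4 MPa = 3.384e+08 Pa.
Convert: Contact area A = 201.0 mm² = 2.010e-04 m².
Convert: Depth limit h_lim = 0.03412 mm = 3.412e-05 m.
Collected in SI base units: W = 1024 N, H = 3.384e+08 Pa, K = 2.507e-07.
Limit volume V_lim = h_lim·A = 3.412e-05 · 2.010e-04 = 6.858e-09 m³.
Life L = V_lim·H/(K·W) = 6.858e-09 · 3.384e+08 / (2.507e-07 · 1024) = 9040 m.

value=9040 m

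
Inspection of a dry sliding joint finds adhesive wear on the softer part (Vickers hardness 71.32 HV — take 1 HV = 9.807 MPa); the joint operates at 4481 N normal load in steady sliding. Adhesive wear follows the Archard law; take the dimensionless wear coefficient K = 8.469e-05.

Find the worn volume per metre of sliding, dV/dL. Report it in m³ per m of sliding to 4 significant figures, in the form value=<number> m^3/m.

value=5.426e-10 m^3/m

Intermediates are printed rounded, and all arithmetic maintains exact precision; one last rounding to four significant digits.
Hardness H = 71.32 HV × 9.807 MPa/HV = 699.4 MPa = 6.994e+08 Pa.
In SI base units: W = 4481 N, H = 6.994e+08 Pa, K = 8.469e-05.
The wear rate dV/dL = K·W/H (no L dependence): 8.469e-05 · 4481 / 6.994e+08 = 5.426e-10 m³/m.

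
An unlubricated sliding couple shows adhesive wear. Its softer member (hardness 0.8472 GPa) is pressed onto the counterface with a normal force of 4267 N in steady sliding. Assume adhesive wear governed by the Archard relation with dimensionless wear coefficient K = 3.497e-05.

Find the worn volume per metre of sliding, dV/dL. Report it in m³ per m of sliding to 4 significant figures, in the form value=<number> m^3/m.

value=1.761e-10 m^3/m

All working math carries exact precision, and quoted intermediates are rounded. Rounded just once: four significant digits.
Hardness H = 0.8472 GPa = 8.472e+08 Pa.
SI base units throughout: W = 4267 N, H = 8.472e+08 Pa, K = 3.497e-05.
Sliding wear rate dV/dL = K·W/H: 3.497e-05 · 4267 / 8.472e+08 = 1.761e-10 m³/m.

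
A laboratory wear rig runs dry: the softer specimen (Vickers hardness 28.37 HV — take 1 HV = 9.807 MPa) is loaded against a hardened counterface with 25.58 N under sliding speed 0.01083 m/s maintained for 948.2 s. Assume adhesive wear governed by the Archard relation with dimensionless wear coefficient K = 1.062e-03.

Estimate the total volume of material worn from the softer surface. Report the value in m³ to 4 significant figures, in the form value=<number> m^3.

Every step holds full precision — intermediates are displayed rounded, and one last rounding: 4 significant figures.
Distance L = v·t = 0.01083 m/s × 948.2 s = 10.27 m.
Hardness H = 28.37 HV × 9.807 MPa/HV = 278.2 MPa = 2.782e+08 Pa.
Working in SI base units: W = 25.58 N, H = 2.782e+08 Pa, K = 1.062e-03.
Archard relation: V = K·W·L/H = 1.062e-03 · 25.58 · 10.27 / 2.782e+08 = 1.003e-09 m³.

value=1.003e-09 m^3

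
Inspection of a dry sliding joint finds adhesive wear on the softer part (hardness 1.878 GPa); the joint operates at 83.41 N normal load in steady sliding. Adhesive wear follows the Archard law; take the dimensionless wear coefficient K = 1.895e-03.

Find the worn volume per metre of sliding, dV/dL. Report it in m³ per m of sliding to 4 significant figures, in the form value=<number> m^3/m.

value=8.417e-11 m^3/m

All arithmetic maintains exact precision. Intermediates appear rounded; rounded once at the end to four significant figures.
Convert: Hardness H = 1.878 GPa = 1.878e+09 Pa.
In SI base units, W = 83.41 N, H = 1.878e+09 Pa, K = 1.895e-03.
The wear rate dV/dL = K·W/H, so: 1.895e-03 · 83.41 / 1.878e+09 = 8.417e-11 m³/m.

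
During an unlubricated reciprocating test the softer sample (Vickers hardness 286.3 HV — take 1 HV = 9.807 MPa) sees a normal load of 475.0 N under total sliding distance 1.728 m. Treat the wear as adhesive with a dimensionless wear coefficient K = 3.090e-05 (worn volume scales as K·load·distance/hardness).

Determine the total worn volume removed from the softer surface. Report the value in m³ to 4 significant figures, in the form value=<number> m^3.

Every step maintains exact precision, and intermediates appear rounded; one final rounding, at 4 significant digits.
Hardness H = 286.3 HV × 9.807 MPa/HV = 2808 MPa = 2.808e+09 Pa.
In SI base units, W = 475.0 N, H = 2.808e+09 Pa, K = 3.090e-05.
By Archard's law, V = K·W·L/H = 3.090e-05 · 475.0 · 1.728 / 2.808e+09 = 9.033e-12 m³.

value=9.033e-12 m^3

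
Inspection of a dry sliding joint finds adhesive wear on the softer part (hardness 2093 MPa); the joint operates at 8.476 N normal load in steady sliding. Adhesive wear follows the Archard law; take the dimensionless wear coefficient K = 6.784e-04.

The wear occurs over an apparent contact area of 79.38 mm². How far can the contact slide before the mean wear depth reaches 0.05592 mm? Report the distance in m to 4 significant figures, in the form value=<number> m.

value=1616 m

The computation holds exact precision — printed values are rounded — rounded once at the end to 4 significant digits.
Convert: Hardness H = 2093 MPa = 2.093e+09 Pa.
Convert: Contact area A = 79.38 mm² = 7.938e-05 m².
Convert: Depth limit h_lim = 0.05592 mm = 5.592e-05 m.
In SI base units: W = 8.476 N, H = 2.093e+09 Pa, K = 6.784e-04.
At the depth limit, V_lim = h_lim·A = 5.592e-05 · 7.938e-05 = 4.439e-09 m³.
Thus life L = V_lim·H/(K·W) = 4.439e-09 · 2.093e+09 / (6.784e-04 · 8.476) = 1616 m.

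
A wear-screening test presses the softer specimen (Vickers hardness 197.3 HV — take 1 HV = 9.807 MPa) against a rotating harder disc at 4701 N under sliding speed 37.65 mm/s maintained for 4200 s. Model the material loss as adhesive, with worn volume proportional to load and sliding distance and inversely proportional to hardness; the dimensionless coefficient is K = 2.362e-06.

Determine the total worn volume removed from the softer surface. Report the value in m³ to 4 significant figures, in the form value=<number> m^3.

value=9.074e-10 m^3

The computation maintains full float precision, and printed values are rounded — rounded once at the end, at four significant figures.
Sliding speed v = 37.65 mm/s = 0.03765 m/s. Total distance L = v·t = 0.03765 m/s × 4200 s = 158.1 m.
Hardness H = 197.3 HV × 9.807 MPa/HV = 1935 MPa = 1.935e+09 Pa.
Restated in SI base units: W = 4701 N, H = 1.935e+09 Pa, K = 2.362e-06.
Apply Archard: V = K·W·L/H = 2.362e-06 · 4701 · 158.1 / 1.935e+09 = 9.074e-10 m³.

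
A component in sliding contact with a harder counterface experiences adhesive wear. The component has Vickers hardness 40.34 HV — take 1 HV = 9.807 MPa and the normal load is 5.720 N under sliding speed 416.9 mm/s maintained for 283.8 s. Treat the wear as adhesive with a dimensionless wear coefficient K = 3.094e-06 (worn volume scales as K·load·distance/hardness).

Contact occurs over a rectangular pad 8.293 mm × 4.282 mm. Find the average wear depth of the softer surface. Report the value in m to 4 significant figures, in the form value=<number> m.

value=1.490e-07 m

All arithmetic holds full precision, and intermediate values are shown rounded; rounded once at the end, at 4 significant digits.
Convert: Sliding speed v = 416.9 mm/s = 0.4169 m/s. Distance L = v·t = 0.4169 m/s × 283.8 s = 118.3 m.
Convert: Hardness H = 40.34 HV × 9.807 MPa/HV = 395.6 MPa = 3.956e+08 Pa.
Convert: Pad sides 8.293 mm × 4.282 mm = 0.008293 m × 0.004282 m. Contact area A = 0.008293 m × 0.004282 m = 3.551e-05 m².
Expressed in SI base units: W = 5.720 N, H = 3.956e+08 Pa, K = 3.094e-06.
Archard relation: V = K·W·L/H = 3.094e-06 · 5.720 · 118.3 / 3.956e+08 = 5.293e-12 m³.
Wear depth h = V/A = 5.293e-12 / 3.551e-05 = 1.490e-07 m.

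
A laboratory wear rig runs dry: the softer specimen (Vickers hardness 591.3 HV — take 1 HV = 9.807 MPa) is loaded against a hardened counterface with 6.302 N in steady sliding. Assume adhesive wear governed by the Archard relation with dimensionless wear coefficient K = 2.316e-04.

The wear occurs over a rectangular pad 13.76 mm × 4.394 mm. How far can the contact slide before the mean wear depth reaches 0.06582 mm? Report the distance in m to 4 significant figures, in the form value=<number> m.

Intermediates appear rounded, and the algebra holds full precision — rounded just once: 4 significant figures.
Hardness H = 591.3 HV × 9.807 MPa/HV = 5799 MPa = 5.799e+09 Pa.
Pad sides 13.76 mm × 4.394 mm = 0.01376 m × 0.004394 m. Contact area A = 0.01376 m × 0.004394 m = 6.046e-05 m².
Depth limit h_lim = 0.06582 mm = 6.582e-05 m.
Restated in SI base units: W = 6.302 N, H = 5.799e+09 Pa, K = 2.316e-04.
Allowed volume V_lim = h_lim·A = 6.582e-05 · 6.046e-05 = 3.980e-09 m³.
Life L = V_lim·H/(K·W) = 3.980e-09 · 5.799e+09 / (2.316e-04 · 6.302) = 1.581e+04 m.

value=1.581e+04 m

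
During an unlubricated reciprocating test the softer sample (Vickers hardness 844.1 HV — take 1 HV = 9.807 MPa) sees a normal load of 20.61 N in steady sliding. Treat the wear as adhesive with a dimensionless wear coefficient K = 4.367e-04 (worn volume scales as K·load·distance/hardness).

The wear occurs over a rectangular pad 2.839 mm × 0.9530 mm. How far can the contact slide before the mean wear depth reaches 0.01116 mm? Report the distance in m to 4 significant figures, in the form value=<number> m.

value=27.77 m

Intermediates are shown rounded; every step holds exact precision. Rounded once at the end: four significant digits.
Convert: Hardness H = 844.1 HV × 9.807 MPa/HV = 8278 MPa = 8.278e+09 Pa.
Convert: Pad sides 2.839 mm × 0.9530 mm = 2.839e-03 m × 9.530e-04 m. Contact area A = 2.839e-03 m × 9.530e-04 m = 2.706e-06 m².
Convert: Depth limit h_lim = 0.01116 mm = 1.116e-05 m.
Restated in SI base units: W = 20.61 N, H = 8.278e+09 Pa, K = 4.367e-04.
At the depth limit, V_lim = h_lim·A = 1.116e-05 · 2.706e-06 = 3.019e-11 m³.
Inverting, life L = V_lim·H/(K·W) = 3.019e-11 · 8.278e+09 / (4.367e-04 · 20.61) = 27.77 m.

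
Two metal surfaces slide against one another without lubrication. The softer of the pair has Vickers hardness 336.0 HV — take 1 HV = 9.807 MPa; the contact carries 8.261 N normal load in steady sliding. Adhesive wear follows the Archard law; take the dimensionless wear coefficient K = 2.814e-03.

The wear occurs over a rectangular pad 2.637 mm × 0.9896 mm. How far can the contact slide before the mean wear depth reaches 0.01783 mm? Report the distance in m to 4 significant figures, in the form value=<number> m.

All working math runs at exact precision. The intermediates are printed rounded; one last rounding: four significant digits.
Hardness H = 336.0 HV × 9.807 MPa/HV = 3295 MPa = 3.295e+09 Pa.
Pad sides 2.637 mm × 0.9896 mm = 2.637e-03 m × 9.896e-04 m. Contact area A = 2.637e-03 m × 9.896e-04 m = 2.610e-06 m².
Depth limit h_lim = 0.01783 mm = 1.783e-05 m.
In SI base units: W = 8.261 N, H = 3.295e+09 Pa, K = 2.814e-03.
Allowed volume V_lim = h_lim·A = 1.783e-05 · 2.610e-06 = 4.653e-11 m³.
So the life L = V_lim·H/(K·W) = 4.653e-11 · 3.295e+09 / (2.814e-03 · 8.261) = 6.595 m.

value=6.595 m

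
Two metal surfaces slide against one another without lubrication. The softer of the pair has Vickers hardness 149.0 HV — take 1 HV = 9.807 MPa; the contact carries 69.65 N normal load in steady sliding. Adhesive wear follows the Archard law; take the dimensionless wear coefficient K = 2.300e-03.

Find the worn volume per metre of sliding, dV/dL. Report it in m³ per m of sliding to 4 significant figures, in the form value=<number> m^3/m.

value=1.096e-10 m^3/m

All arithmetic maintains full precision, and intermediates are printed rounded — a lone final rounding: four significant digits.
Convert: Hardness H = 149.0 HV × 9.807 MPa/HV = 1461 MPa = 1.461e+09 Pa.
As SI base values: W = 69.65 N, H = 1.461e+09 Pa, K = 2.300e-03.
The wear rate dV/dL = K·W/H, so: 2.300e-03 · 69.65 / 1.461e+09 = 1.096e-10 m³/m.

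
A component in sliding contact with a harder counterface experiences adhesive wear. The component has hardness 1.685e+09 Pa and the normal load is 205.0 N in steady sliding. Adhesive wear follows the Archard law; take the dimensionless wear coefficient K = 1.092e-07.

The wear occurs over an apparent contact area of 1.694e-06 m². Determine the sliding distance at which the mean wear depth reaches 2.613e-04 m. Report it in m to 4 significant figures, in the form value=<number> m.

value=3.332e+04 m

The algebra holds exact precision — intermediates appear rounded — rounded just once to 4 significant figures.
In SI base units: W = 205.0 N, H = 1.685e+09 Pa, K = 1.092e-07.
At the depth limit, V_lim = h_lim·A = 2.613e-04 · 1.694e-06 = 4.426e-10 m³.
So the life L = V_lim·H/(K·W) = 4.426e-10 · 1.685e+09 / (1.092e-07 · 205.0) = 3.332e+04 m.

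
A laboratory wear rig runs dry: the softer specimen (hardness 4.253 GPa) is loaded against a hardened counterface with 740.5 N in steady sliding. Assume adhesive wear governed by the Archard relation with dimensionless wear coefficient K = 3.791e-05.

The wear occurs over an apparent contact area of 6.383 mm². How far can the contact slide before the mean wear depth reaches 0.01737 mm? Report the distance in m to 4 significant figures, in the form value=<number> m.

value=16.80 m

The algebra keeps full float precision; the intermediates appear rounded, and one final rounding, at 4 significant digits.
Hardness H = 4.253 GPa = 4.253e+09 Pa.
Contact area A = 6.383 mm² = 6.383e-06 m².
Depth limit h_lim = 0.01737 mm = 1.737e-05 m.
In SI base units: W = 740.5 N, H = 4.253e+09 Pa, K = 3.791e-05.
Permissible volume V_lim = h_lim·A = 1.737e-05 · 6.383e-06 = 1.109e-10 m³.
Life L = V_lim·H/(K·W) = 1.109e-10 · 4.253e+09 / (3.791e-05 · 740.5) = 16.80 m.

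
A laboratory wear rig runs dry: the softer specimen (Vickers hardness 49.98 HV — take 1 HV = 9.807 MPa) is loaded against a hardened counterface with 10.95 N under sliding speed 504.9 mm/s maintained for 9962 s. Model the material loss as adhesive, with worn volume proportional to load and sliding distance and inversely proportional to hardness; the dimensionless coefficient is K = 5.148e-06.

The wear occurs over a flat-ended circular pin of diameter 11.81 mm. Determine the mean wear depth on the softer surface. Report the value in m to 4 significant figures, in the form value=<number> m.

value=5.281e-06 m

All working math keeps full precision. Printed values are rounded, and rounded just once, at four significant figures.
Sliding speed v = 504.9 mm/s = 0.5049 m/s. The distance L = v·t = 0.5049 m/s × 9962 s = 5030 m.
Hardness H = 49.98 HV × 9.807 MPa/HV = 490.2 MPa = 4.902e+08 Pa.
Pin diameter d = 11.81 mm = 0.01181 m. Contact area A = π·d²/4 = π·(0.01181 m)²/4 = 1.095e-04 m².
Restated in SI base units: W = 10.95 N, H = 4.902e+08 Pa, K = 5.148e-06.
The Archard volume V = K·W·L/H = 5.148e-06 · 10.95 · 5030 / 4.902e+08 = 5.785e-10 m³.
Wear depth h = V/A = 5.785e-10 / 1.095e-04 = 5.281e-06 m.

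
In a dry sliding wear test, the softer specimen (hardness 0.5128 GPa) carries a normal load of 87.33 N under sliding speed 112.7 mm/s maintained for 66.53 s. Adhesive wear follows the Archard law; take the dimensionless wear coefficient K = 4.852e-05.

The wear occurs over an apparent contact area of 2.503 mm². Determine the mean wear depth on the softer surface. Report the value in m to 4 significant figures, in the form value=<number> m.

value=2.475e-05 m

The intermediates are printed rounded, and the computation keeps exact precision, and rounded just once: 4 significant digits.
Convert: Sliding speed v = 112.7 mm/s = 0.1127 m/s. The distance L = v·t = 0.1127 m/s × 66.53 s = 7.498 m.
Convert: Hardness H = 0.5128 GPa = 5.128e+08 Pa.
Convert: Contact area A = 2.503 mm² = 2.503e-06 m².
Expressed in SI base units: W = 87.33 N, H = 5.128e+08 Pa, K = 4.852e-05.
Archard relation: V = K·W·L/H = 4.852e-05 · 87.33 · 7.498 / 5.128e+08 = 6.196e-11 m³.
Mean depth h = V/A = 6.196e-11 / 2.503e-06 = 2.475e-05 m.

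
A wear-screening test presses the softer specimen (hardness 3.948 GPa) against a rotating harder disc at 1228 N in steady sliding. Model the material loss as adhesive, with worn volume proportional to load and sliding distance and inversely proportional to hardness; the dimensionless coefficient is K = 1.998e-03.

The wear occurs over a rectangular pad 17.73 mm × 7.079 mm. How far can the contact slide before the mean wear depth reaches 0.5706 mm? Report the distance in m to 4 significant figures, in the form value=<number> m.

value=115.2 m

Intermediates are displayed rounded; the computation carries exact precision — rounded once at the end to four significant digits.
Hardness H = 3.948 GPa = 3.948e+09 Pa.
Pad sides 17.73 mm × 7.079 mm = 0.01773 m × 0.007079 m. Contact area A = 0.01773 m × 0.007079 m = 1.255e-04 m².
Depth limit h_lim = 0.5706 mm = 5.706e-04 m.
SI base units throughout: W = 1228 N, H = 3.948e+09 Pa, K = 1.998e-03.
Wearable volume V_lim = h_lim·A = 5.706e-04 · 1.255e-04 = 7.162e-08 m³.
Inverting, life L = V_lim·H/(K·W) = 7.162e-08 · 3.948e+09 / (1.998e-03 · 1228) = 115.2 m.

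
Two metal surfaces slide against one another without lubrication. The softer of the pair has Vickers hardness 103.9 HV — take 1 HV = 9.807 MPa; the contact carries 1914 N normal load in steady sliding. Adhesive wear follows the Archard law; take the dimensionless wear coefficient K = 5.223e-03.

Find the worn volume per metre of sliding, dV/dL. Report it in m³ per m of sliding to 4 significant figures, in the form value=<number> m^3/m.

The computation keeps exact precision — quoted intermediates are rounded; one final rounding: 4 significant digits.
Hardness H = 103.9 HV × 9.807 MPa/HV = 1019 MPa = 1.019e+09 Pa.
In SI base units: W = 1914 N, H = 1.019e+09 Pa, K = 5.223e-03.
The wear rate dV/dL = K·W/H — distance-free: 5.223e-03 · 1914 / 1.019e+09 = 9.811e-09 m³/m.

value=9.811e-09 m^3/m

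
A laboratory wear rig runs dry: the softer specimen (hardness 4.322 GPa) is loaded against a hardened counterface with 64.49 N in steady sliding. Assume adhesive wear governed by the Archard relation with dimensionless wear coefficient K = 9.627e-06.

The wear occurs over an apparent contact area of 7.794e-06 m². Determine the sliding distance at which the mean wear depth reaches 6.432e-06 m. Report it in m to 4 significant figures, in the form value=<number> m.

value=349.0 m

The algebra holds full precision, and the intermediates are printed rounded — a single final rounding, at 4 significant figures.
Hardness H = 4.322 GPa = 4.322e+09 Pa.
Restated in SI base units: W = 64.49 N, H = 4.322e+09 Pa, K = 9.627e-06.
At the depth limit, V_lim = h_lim·A = 6.432e-06 · 7.794e-06 = 5.013e-11 m³.
So the life L = V_lim·H/(K·W) = 5.013e-11 · 4.322e+09 / (9.627e-06 · 64.49) = 349.0 m.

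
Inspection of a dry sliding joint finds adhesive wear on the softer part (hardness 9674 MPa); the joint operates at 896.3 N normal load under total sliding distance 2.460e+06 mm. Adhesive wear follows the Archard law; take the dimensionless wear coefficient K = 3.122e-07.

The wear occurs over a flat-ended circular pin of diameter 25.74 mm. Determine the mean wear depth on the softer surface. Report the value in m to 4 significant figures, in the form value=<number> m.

value=1.367e-07 m

The intermediates are printed rounded — all arithmetic maintains full precision — rounded just once: 4 significant figures.
The distance L = 2.460e+06 mm = 2460 m.
Hardness H = 9674 MPa = 9.674e+09 Pa.
Pin diameter d = 25.74 mm = 0.02574 m. Contact area A = π·d²/4 = π·(0.02574 m)²/4 = 5.204e-04 m².
Collected in SI base units: W = 896.3 N, H = 9.674e+09 Pa, K = 3.122e-07.
Worn volume V = K·W·L/H = 3.122e-07 · 896.3 · 2460 / 9.674e+09 = 7.116e-11 m³.
Mean depth h = V/A = 7.116e-11 / 5.204e-04 = 1.367e-07 m.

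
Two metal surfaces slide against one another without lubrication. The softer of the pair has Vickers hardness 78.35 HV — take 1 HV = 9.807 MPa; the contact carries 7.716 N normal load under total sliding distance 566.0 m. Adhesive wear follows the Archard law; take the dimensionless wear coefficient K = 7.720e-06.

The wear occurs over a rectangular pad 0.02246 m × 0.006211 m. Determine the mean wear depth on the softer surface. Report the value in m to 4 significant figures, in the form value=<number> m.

value=3.145e-07 m

Each operation runs at full precision; intermediate values are shown rounded — a single final rounding to 4 significant digits.
Hardness H = 78.35 HV × 9.807 MPa/HV = 768.4 MPa = 7.684e+08 Pa.
Contact area A = 0.02246 m × 0.006211 m = 1.395e-04 m².
Expressed in SI base units: W = 7.716 N, H = 7.684e+08 Pa, K = 7.720e-06.
Worn volume V = K·W·L/H = 7.720e-06 · 7.716 · 566.0 / 7.684e+08 = 4.388e-11 m³.
Depth h = V/A = 4.388e-11 / 1.395e-04 = 3.145e-07 m.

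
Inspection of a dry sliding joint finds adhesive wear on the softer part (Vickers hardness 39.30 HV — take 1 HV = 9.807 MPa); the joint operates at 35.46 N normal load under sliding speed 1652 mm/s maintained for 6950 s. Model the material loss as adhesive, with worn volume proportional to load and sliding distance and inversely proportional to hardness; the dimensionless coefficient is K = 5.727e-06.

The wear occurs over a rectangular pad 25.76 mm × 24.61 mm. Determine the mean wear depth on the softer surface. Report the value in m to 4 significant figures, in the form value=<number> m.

All working math holds full precision — intermediate values are printed rounded, and a single final rounding, at 4 significant figures.
Convert: Sliding speed v = 1652 mm/s = 1.652 m/s. Total distance L = v·t = 1.652 m/s × 6950 s = 1.148e+04 m.
Convert: Hardness H = 39.30 HV × 9.807 MPa/HV = 385.4 MPa = 3.854e+08 Pa.
Convert: Pad sides 25.76 mm × 24.61 mm = 0.02576 m × 0.02461 m. Contact area A = 0.02576 m × 0.02461 m = 6.340e-04 m².
In SI base units: W = 35.46 N, H = 3.854e+08 Pa, K = 5.727e-06.
Wear volume V = K·W·L/H = 5.727e-06 · 35.46 · 1.148e+04 / 3.854e+08 = 6.050e-09 m³.
Average depth h = V/A = 6.050e-09 / 6.340e-04 = 9.543e-06 m.

value=9.543e-06 m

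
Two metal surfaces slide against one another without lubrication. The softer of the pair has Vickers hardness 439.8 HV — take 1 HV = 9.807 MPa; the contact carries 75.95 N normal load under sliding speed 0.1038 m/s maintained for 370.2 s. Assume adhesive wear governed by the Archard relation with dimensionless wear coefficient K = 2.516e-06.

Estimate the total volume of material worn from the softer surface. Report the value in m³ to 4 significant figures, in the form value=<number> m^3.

value=1.702e-12 m^3

Intermediate values are printed rounded, and the computation carries full precision — one final rounding, at 4 significant figures.
Sliding distance L = v·t = 0.1038 m/s × 370.2 s = 38.43 m.
Hardness H = 439.8 HV × 9.807 MPa/HV = 4313 MPa = 4.313e+09 Pa.
Expressed in SI base units: W = 75.95 N, H = 4.313e+09 Pa, K = 2.516e-06.
Apply Archard: V = K·W·L/H = 2.516e-06 · 75.95 · 38.43 / 4.313e+09 = 1.702e-12 m³.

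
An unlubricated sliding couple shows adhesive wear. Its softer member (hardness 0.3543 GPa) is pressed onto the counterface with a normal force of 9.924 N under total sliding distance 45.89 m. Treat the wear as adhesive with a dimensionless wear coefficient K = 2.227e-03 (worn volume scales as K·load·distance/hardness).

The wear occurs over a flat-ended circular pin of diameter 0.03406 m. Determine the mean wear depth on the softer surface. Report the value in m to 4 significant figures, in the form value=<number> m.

value=3.142e-06 m

Each operation keeps exact precision. The intermediates are displayed rounded — one final rounding: 4 significant digits.
Convert: Hardness H = 0.3543 GPa = 3.543e+08 Pa.
Convert: Contact area A = π·d²/4 = π·(0.03406 m)²/4 = 9.111e-04 m².
SI base units throughout: W = 9.924 N, H = 3.543e+08 Pa, K = 2.227e-03.
By Archard's law, V = K·W·L/H = 2.227e-03 · 9.924 · 45.89 / 3.543e+08 = 2.863e-09 m³.
Depth of wear h = V/A = 2.863e-09 / 9.111e-04 = 3.142e-06 m.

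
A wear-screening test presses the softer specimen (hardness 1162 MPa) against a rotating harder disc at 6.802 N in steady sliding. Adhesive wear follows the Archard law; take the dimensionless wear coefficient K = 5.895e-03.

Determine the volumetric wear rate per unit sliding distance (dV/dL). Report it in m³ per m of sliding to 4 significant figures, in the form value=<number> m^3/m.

The intermediates appear rounded; all arithmetic maintains exact precision. Rounded just once to 4 significant digits.
Hardness H = 1162 MPa = 1.162e+09 Pa.
As SI base values: W = 6.802 N, H = 1.162e+09 Pa, K = 5.895e-03.
Rate of wear dV/dL = K·W/H, so: 5.895e-03 · 6.802 / 1.162e+09 = 3.451e-11 m³/m.

value=3.451e-11 m^3/m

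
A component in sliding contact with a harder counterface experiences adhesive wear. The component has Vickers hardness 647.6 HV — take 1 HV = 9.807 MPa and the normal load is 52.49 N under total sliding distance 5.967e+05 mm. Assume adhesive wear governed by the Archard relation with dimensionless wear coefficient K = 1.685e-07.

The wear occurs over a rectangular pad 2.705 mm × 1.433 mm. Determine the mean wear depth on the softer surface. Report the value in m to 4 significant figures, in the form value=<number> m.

value=2.144e-07 m

The algebra holds full precision — intermediate values are displayed rounded; a lone final rounding, at 4 significant figures.
Sliding distance L = 5.967e+05 mm = 596.7 m.
Hardness H = 647.6 HV × 9.807 MPa/HV = 6351 MPa = 6.351e+09 Pa.
Pad sides 2.705 mm × 1.433 mm = 0.002705 m × 0.001433 m. Contact area A = 0.002705 m × 0.001433 m = 3.876e-06 m².
SI base units throughout: W = 52.49 N, H = 6.351e+09 Pa, K = 1.685e-07.
Volume removed: V = K·W·L/H = 1.685e-07 · 52.49 · 596.7 / 6.351e+09 = 8.310e-13 m³.
Depth h = V/A = 8.310e-13 / 3.876e-06 = 2.144e-07 m.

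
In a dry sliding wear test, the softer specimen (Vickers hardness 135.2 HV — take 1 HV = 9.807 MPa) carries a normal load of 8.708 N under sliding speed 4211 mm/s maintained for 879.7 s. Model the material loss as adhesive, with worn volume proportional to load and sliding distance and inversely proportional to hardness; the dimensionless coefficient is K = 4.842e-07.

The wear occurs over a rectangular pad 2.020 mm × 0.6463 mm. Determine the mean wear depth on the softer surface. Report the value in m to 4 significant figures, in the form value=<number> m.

value=9.023e-06 m

Intermediate values are displayed rounded. All working math holds exact precision. Rounded once at the end, at 4 significant figures.
Convert: Sliding speed v = 4211 mm/s = 4.211 m/s. The distance L = v·t = 4.211 m/s × 879.7 s = 3704 m.
Convert: Hardness H = 135.2 HV × 9.807 MPa/HV = 1326 MPa = 1.326e+09 Pa.
Convert: Pad sides 2.020 mm × 0.6463 mm = 2.020e-03 m × 6.463e-04 m. Contact area A = 2.020e-03 m × 6.463e-04 m = 1.306e-06 m².
Working in SI base units: W = 8.708 N, H = 1.326e+09 Pa, K = 4.842e-07.
Wear volume V = K·W·L/H = 4.842e-07 · 8.708 · 3704 / 1.326e+09 = 1.178e-11 m³.
Depth h = V/A = 1.178e-11 / 1.306e-06 = 9.023e-06 m.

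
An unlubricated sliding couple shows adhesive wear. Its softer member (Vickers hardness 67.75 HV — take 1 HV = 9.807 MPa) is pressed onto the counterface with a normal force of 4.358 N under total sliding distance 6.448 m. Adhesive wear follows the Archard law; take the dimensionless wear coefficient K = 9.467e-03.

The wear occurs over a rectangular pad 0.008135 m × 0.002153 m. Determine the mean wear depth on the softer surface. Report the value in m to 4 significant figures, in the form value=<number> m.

The computation keeps full precision — intermediate values appear rounded; rounded once at the end to 4 significant figures.
Convert: Hardness H = 67.75 HV × 9.807 MPa/HV = 664.4 MPa = 6.644e+08 Pa.
Convert: Contact area A = 0.008135 m × 0.002153 m = 1.751e-05 m².
In SI base units: W = 4.358 N, H = 6.644e+08 Pa, K = 9.467e-03.
Wear volume V = K·W·L/H = 9.467e-03 · 4.358 · 6.448 / 6.644e+08 = 4.004e-10 m³.
Average depth h = V/A = 4.004e-10 / 1.751e-05 = 2.286e-05 m.

value=2.286e-05 m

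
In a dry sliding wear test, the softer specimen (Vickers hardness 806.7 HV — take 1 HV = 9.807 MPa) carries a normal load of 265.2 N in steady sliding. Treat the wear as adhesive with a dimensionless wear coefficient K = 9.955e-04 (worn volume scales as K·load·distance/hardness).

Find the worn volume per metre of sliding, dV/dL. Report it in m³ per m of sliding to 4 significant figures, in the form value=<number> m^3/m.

The intermediates are displayed rounded; every step runs at exact precision; rounded once at the end to 4 significant figures.
Convert: Hardness H = 806.7 HV × 9.807 MPa/HV = 7911 MPa = 7.911e+09 Pa.
As SI base values: W = 265.2 N, H = 7.911e+09 Pa, K = 9.955e-04.
Rate of wear dV/dL = K·W/H: 9.955e-04 · 265.2 / 7.911e+09 = 3.337e-11 m³/m.

value=3.337e-11 m^3/m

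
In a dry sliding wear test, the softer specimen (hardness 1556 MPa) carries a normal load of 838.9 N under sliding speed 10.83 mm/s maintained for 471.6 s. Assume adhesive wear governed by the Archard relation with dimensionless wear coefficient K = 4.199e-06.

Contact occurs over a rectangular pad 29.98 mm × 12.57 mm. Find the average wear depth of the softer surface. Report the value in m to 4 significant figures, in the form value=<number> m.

The intermediates appear rounded. All arithmetic keeps full precision, and a lone final rounding: 4 significant figures.
Convert: Sliding speed v = 10.83 mm/s = 0.01083 m/s. Total distance L = v·t = 0.01083 m/s × 471.6 s = 5.107 m.
Convert: Hardness H = 1556 MPa = 1.556e+09 Pa.
Convert: Pad sides 29.98 mm × 12.57 mm = 0.02998 m × 0.01257 m. Contact area A = 0.02998 m × 0.01257 m = 3.768e-04 m².
SI base units throughout: W = 838.9 N, H = 1.556e+09 Pa, K = 4.199e-06.
Apply Archard: V = K·W·L/H = 4.199e-06 · 838.9 · 5.107 / 1.556e+09 = 1.156e-11 m³.
Average depth h = V/A = 1.156e-11 / 3.768e-04 = 3.068e-08 m.

value=3.068e-08 m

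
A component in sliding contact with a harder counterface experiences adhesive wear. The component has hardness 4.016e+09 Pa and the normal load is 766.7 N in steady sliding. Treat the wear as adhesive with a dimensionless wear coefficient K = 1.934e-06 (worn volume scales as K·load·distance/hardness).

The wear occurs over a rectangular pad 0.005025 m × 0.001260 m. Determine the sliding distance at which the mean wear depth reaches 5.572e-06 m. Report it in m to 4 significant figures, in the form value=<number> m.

value=95.55 m

Intermediates are shown rounded. All working math keeps exact precision, and one last rounding, at 4 significant figures.
Contact area A = 0.005025 m × 0.001260 m = 6.332e-06 m².
As SI base values: W = 766.7 N, H = 4.016e+09 Pa, K = 1.934e-06.
Wearable volume V_lim = h_lim·A = 5.572e-06 · 6.332e-06 = 3.528e-11 m³.
Thus life L = V_lim·H/(K·W) = 3.528e-11 · 4.016e+09 / (1.934e-06 · 766.7) = 95.55 m.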